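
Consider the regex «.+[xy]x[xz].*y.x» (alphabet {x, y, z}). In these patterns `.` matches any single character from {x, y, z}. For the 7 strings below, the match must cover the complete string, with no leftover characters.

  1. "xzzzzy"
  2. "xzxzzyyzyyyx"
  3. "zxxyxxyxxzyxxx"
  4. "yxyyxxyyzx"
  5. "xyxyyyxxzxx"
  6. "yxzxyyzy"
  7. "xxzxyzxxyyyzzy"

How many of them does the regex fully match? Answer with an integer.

1. "xzzzzy" → no match — must end with "x"
2. "xzxzzyyzyyyx" → no match
3 → no match
4. "yxyyxxyyzx" → match
5. "xyxyyyxxzxx" → no match
6. "yxzxyyzy" → no match — must end with "x"
7 → no match — must end with "x"
Total matched: 1

1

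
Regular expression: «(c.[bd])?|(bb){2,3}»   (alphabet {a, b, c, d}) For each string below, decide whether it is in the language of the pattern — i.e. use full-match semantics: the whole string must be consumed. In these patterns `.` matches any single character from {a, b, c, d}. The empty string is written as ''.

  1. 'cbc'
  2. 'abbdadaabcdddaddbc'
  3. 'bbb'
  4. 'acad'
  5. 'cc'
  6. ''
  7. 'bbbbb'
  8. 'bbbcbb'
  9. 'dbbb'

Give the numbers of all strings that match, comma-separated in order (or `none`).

6

1 → no match
2 → no match
3 → no match
4 → no match
5 → no match
6 → match
7 → no match
8 → no match
9 → no match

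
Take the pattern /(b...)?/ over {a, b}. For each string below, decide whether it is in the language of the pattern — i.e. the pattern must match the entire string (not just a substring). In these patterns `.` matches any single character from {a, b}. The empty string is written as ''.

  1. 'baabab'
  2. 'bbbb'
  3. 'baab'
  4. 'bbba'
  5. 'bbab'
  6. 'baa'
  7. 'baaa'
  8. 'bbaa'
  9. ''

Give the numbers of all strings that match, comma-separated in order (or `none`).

1 → no match
2 → match
3 → match
4 → match
5 → match
6 → no match
7 → match
8 → match
9 → match

2, 3, 4, 5, 7, 8, 9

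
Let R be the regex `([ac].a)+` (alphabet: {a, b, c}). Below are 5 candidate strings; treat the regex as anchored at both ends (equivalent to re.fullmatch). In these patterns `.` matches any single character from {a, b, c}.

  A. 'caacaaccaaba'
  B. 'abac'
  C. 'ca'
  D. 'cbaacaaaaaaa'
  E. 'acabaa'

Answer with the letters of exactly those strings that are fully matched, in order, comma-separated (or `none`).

A, D

A → match
B → no match — must end with 'a'
C → no match
D → match
E → no match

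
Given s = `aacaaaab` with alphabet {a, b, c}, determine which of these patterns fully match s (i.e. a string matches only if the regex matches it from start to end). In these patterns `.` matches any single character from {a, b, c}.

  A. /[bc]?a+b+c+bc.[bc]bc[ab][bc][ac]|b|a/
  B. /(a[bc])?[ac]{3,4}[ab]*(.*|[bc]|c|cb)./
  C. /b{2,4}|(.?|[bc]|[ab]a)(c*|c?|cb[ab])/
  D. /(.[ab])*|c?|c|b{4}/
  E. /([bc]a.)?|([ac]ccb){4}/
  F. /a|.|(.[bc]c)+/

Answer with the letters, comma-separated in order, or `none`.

B, D

A → no match
B → match
C → no match
D → match
E → no match
F → no match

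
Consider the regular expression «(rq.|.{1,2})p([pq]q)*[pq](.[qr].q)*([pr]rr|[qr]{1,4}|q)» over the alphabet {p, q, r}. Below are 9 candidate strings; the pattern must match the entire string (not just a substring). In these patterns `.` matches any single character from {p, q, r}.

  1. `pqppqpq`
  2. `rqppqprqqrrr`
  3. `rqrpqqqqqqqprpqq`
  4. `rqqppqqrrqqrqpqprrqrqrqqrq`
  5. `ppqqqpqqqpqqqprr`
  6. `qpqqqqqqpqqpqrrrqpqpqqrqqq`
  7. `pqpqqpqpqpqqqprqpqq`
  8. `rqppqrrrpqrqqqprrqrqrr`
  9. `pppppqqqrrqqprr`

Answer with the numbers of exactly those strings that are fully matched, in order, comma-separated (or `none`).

1, 2, 3, 4, 5, 6, 7, 9

1 → match
2 → match
3 → match
4 → match
5 → match
6 → match
7 → match
8 → no match
9 → match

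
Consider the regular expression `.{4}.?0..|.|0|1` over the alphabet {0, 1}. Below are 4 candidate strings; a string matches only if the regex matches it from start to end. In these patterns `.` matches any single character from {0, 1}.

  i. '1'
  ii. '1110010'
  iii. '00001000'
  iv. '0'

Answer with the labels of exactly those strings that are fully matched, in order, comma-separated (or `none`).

i, ii, iii, iv

i → match
ii → match
iii → match
iv → match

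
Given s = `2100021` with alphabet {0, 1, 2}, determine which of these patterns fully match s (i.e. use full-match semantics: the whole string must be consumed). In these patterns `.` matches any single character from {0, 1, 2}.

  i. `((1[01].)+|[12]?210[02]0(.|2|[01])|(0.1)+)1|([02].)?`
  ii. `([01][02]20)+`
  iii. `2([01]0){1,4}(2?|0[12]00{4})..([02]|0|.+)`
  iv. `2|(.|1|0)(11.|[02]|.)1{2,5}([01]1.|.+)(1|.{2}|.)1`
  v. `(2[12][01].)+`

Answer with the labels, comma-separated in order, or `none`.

i, iii

i → match
ii → no match — must end with `20`
iii → match
iv → no match
v → no match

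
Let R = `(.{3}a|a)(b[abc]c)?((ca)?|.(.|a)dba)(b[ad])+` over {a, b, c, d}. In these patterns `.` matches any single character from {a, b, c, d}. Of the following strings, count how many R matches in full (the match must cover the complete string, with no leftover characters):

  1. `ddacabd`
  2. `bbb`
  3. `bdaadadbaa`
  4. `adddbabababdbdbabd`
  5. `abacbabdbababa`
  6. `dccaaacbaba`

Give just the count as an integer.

1 → no match
2 → no match
3 → no match
4 → match
5 → match
6 → no match
Total matched: 2

2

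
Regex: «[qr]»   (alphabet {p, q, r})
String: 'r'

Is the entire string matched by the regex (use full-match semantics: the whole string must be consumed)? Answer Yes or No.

Yes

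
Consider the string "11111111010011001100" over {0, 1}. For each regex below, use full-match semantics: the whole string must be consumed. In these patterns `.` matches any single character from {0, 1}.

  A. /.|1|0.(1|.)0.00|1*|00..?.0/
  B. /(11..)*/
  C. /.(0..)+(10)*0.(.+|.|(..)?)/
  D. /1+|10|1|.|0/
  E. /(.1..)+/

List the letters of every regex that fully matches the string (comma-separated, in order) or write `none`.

A → no match
B → no match
C → no match
D → no match
E → match

E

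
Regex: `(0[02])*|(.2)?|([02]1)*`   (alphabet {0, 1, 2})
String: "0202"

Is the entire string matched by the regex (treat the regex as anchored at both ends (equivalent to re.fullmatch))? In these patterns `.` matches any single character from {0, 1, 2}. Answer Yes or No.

Yes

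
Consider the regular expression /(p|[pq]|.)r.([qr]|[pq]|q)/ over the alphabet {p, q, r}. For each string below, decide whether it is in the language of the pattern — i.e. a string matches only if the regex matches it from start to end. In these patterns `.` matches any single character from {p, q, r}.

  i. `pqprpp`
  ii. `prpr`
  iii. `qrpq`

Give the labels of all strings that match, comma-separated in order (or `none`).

ii, iii

i → no match
ii → match
iii → match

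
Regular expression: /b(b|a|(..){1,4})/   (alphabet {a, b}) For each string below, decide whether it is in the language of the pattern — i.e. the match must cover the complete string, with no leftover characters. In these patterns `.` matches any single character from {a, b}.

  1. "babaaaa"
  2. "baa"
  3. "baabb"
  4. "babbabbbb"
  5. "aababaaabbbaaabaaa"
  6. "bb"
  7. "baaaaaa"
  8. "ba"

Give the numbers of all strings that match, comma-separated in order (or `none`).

1, 2, 3, 4, 6, 7, 8

1 → match
2 → match
3 → match
4 → match
5 → no match — must start with "b"
6 → match
7 → match
8 → match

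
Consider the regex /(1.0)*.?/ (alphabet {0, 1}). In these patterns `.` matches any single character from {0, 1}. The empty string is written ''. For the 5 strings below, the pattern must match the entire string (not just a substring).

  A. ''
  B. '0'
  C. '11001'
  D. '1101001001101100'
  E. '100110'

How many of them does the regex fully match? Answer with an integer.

A → match
B → match
C → no match
D → match
E → match
Total matched: 4

4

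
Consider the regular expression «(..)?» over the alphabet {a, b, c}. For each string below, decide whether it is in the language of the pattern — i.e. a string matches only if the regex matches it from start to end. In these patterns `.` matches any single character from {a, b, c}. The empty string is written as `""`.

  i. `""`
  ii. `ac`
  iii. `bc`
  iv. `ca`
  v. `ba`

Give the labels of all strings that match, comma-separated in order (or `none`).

i, ii, iii, iv, v

i. `""` → match
ii. `ac` → match
iii. `bc` → match
iv. `ca` → match
v. `ba` → match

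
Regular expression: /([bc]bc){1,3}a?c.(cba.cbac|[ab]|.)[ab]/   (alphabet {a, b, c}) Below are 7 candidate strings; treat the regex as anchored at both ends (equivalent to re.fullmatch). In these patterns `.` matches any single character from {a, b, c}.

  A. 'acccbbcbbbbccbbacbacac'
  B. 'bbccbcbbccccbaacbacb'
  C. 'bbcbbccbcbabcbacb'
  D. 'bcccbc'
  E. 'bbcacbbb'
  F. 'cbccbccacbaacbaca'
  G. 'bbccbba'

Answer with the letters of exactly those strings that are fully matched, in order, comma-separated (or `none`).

B, C, E, F, G

A → no match
B → match
C → match
D → no match
E → match
F → match
G → match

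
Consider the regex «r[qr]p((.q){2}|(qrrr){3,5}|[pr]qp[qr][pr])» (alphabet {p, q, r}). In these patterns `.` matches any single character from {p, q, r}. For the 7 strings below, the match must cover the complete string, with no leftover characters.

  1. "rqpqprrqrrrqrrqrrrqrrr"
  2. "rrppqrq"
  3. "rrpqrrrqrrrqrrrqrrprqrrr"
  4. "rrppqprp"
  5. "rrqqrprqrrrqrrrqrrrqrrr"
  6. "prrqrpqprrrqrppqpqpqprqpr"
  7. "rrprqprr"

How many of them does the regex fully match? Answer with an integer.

1 → no match
2 → match
3 → no match
4 → match
5 → no match
6 → no match — must start with "r"
7 → match
Total matched: 3

3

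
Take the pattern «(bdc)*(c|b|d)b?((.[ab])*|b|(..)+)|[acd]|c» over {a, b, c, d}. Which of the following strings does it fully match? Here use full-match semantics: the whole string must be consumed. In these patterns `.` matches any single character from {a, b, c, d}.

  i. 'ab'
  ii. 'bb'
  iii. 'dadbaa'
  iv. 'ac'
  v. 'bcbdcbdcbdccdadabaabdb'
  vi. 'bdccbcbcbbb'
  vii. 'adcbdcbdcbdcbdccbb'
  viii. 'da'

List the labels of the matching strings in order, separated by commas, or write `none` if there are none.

ii, vi

i → no match
ii → match
iii → no match
iv → no match
v → no match
vi → match
vii → no match
viii → no match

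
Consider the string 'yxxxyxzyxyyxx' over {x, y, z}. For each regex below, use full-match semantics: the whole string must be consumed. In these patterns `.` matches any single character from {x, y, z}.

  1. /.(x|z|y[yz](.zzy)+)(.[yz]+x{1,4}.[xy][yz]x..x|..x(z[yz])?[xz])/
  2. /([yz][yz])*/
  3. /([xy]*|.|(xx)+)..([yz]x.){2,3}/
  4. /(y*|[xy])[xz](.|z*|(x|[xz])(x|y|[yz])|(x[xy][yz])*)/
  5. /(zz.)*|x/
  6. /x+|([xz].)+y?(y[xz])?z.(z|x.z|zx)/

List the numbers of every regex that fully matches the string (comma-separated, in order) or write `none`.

3

1 → no match
2 → no match
3 → match
4 → no match
5 → no match
6 → no match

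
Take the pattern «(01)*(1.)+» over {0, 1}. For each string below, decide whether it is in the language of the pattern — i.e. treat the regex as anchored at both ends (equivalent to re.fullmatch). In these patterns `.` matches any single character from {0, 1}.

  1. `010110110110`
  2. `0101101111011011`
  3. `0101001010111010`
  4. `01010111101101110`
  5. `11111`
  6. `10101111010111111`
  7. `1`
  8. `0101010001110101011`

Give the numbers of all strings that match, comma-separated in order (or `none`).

none

1 → no match
2 → no match
3 → no match
4 → no match
5 → no match
6 → no match
7 → no match
8 → no match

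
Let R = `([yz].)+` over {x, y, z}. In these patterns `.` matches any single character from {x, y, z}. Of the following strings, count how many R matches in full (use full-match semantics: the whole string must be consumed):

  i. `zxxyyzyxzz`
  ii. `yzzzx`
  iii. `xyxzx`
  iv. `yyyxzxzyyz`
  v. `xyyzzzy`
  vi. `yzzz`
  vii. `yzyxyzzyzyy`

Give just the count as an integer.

2

i. `zxxyyzyxzz` → no match
ii. `yzzzx` → no match
iii. `xyxzx` → no match
iv. `yyyxzxzyyz` → match
v. `xyyzzzy` → no match
vi. `yzzz` → match
vii. `yzyxyzzyzyy` → no match
Total matched: 2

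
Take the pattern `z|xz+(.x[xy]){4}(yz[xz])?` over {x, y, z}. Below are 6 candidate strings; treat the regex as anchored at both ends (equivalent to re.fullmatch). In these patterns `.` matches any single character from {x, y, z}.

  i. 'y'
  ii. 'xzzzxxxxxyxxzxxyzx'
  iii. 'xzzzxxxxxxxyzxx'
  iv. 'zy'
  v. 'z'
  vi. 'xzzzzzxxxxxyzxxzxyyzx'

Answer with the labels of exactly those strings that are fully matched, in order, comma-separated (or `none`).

i. 'y' → no match
ii → match
iii → match
iv. 'zy' → no match
v. 'z' → match
vi → match

ii, iii, v, vi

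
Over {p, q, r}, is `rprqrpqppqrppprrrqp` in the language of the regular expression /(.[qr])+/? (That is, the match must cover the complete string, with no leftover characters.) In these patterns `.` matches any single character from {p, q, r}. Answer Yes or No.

No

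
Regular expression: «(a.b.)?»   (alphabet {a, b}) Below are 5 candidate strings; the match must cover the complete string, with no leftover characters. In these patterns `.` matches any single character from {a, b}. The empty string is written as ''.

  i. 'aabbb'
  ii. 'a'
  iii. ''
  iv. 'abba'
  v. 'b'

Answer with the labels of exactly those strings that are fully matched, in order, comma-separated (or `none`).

i → no match
ii → no match
iii → match
iv → match
v → no match

iii, iv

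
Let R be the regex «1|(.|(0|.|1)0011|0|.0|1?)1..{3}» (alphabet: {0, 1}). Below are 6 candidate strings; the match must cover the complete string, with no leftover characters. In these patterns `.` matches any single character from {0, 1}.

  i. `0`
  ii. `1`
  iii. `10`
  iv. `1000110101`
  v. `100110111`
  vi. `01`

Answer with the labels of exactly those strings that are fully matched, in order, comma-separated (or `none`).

i. `0` → no match
ii. `1` → match
iii. `10` → no match
iv. `1000110101` → no match
v. `100110111` → no match
vi. `01` → no match

ii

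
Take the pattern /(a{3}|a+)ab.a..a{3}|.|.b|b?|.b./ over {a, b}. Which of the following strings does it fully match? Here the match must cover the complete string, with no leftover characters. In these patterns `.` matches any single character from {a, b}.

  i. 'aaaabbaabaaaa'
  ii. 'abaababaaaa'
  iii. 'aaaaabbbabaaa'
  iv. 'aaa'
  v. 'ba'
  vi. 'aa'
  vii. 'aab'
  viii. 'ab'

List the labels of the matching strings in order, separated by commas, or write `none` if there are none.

viii

i → no match
ii. 'abaababaaaa' → no match
iii → no match
iv. 'aaa' → no match
v. 'ba' → no match
vi. 'aa' → no match
vii. 'aab' → no match
viii. 'ab' → match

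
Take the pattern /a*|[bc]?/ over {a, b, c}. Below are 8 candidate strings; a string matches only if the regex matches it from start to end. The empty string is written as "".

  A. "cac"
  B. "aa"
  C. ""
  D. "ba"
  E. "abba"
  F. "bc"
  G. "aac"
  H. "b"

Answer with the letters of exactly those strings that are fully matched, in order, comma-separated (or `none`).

A → no match
B → match
C → match
D → no match
E → no match
F → no match
G → no match
H → match

B, C, H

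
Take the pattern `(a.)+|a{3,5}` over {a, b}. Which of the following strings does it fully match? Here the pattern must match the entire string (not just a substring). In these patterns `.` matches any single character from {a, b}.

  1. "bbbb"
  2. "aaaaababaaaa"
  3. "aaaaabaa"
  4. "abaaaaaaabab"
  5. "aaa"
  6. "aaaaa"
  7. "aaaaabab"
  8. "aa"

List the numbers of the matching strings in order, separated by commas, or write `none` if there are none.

1 → no match — must start with "a"
2 → match
3 → match
4 → match
5 → match
6 → match
7 → match
8 → match

2, 3, 4, 5, 6, 7, 8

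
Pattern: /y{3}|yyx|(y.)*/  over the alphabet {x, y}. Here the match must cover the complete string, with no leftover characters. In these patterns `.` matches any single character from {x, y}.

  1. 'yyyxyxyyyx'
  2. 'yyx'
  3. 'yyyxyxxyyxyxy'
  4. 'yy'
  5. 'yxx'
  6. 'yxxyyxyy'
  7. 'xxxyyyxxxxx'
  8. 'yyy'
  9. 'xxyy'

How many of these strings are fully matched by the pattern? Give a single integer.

4

1 → match
2 → match
3 → no match
4 → match
5 → no match
6 → no match
7 → no match
8 → match
9 → no match
Total matched: 4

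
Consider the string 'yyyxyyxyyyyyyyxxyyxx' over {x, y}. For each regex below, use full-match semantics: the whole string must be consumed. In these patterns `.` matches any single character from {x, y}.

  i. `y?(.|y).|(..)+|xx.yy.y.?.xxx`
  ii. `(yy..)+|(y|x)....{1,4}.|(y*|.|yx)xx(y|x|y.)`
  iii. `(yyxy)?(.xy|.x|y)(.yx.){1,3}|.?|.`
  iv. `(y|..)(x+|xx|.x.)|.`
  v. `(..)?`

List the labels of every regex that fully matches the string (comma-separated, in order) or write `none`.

i, ii

i → match
ii → match
iii → no match
iv → no match
v → no match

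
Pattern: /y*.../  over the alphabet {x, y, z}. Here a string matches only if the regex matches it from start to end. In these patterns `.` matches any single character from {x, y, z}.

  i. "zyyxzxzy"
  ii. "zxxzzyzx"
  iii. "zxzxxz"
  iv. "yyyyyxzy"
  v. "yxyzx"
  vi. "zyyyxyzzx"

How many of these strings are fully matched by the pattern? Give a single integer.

1

i. "zyyxzxzy" → no match
ii. "zxxzzyzx" → no match
iii. "zxzxxz" → no match
iv. "yyyyyxzy" → match
v. "yxyzx" → no match
vi. "zyyyxyzzx" → no match
Total matched: 1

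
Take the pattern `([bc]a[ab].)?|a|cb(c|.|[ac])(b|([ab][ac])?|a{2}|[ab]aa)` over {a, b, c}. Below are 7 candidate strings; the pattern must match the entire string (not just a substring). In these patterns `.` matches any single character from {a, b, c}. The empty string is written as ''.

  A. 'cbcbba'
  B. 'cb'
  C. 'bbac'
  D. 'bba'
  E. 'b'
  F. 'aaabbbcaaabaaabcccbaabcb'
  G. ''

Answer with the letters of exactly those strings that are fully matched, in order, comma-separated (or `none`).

G

A → no match
B → no match
C → no match
D → no match
E → no match
F → no match
G → match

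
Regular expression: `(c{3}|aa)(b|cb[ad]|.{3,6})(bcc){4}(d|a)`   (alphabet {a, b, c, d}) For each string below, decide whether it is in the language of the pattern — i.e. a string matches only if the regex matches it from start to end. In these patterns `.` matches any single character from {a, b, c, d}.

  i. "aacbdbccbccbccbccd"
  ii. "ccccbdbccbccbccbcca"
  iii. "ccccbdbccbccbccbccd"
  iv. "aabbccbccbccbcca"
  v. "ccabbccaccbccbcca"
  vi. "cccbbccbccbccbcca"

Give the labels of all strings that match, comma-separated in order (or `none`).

i, ii, iii, iv, vi

i → match
ii → match
iii → match
iv → match
v → no match
vi → match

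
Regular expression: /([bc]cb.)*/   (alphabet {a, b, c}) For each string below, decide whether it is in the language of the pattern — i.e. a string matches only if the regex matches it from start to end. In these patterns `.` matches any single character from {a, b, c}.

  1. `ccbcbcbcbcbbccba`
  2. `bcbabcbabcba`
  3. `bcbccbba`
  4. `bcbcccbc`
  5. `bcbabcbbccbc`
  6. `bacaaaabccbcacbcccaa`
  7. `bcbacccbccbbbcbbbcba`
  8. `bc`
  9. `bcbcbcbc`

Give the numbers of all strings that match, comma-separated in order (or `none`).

1 → match
2 → match
3 → no match
4 → match
5 → match
6 → no match
7 → no match
8 → no match
9 → match

1, 2, 4, 5, 9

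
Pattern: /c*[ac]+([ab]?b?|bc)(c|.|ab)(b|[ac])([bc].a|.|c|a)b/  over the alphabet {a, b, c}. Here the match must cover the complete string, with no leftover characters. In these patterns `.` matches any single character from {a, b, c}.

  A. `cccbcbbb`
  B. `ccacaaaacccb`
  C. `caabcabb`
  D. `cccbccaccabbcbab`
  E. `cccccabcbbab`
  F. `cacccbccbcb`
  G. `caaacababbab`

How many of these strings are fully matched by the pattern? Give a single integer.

6

A → match
B → match
C → match
D → no match
E → match
F → match
G → match
Total matched: 6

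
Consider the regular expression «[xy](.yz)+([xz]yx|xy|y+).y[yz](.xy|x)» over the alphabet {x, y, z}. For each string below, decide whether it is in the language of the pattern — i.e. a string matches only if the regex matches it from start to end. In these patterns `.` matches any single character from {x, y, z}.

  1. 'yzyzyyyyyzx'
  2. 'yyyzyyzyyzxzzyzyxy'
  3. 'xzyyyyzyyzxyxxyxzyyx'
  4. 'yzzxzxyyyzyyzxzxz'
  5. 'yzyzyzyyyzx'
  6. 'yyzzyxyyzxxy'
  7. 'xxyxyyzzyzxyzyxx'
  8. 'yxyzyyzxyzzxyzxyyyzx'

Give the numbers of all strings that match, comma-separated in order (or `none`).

1 → match
2 → no match
3 → no match
4 → no match
5 → no match
6 → no match
7 → no match
8 → no match

1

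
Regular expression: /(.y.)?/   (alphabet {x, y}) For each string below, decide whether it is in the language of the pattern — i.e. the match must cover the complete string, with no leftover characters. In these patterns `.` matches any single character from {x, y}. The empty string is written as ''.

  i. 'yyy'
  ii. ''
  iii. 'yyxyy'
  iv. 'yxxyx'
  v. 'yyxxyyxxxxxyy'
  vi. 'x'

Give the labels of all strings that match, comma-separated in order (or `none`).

i, ii

i → match
ii → match
iii → no match
iv → no match
v → no match
vi → no match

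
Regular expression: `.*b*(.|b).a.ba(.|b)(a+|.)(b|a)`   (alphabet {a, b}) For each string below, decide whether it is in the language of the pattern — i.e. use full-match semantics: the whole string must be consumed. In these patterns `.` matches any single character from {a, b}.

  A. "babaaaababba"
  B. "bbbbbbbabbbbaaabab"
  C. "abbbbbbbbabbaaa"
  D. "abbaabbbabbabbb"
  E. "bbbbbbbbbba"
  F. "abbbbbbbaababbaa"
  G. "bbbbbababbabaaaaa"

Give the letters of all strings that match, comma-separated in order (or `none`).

A → match
B → no match
C → no match
D → match
E → no match
F → no match
G → match

A, D, G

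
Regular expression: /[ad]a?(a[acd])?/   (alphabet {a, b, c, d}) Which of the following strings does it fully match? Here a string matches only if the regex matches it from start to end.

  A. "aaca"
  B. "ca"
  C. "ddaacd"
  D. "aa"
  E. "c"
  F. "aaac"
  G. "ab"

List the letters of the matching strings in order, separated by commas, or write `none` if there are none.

A → no match
B → no match
C → no match
D → match
E → no match
F → match
G → no match

D, F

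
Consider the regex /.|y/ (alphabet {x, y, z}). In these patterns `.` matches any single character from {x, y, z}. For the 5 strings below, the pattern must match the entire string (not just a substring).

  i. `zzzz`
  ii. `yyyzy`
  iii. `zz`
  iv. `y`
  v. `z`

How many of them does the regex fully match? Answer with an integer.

i → no match
ii → no match
iii → no match
iv → match
v → match
Total matched: 2

2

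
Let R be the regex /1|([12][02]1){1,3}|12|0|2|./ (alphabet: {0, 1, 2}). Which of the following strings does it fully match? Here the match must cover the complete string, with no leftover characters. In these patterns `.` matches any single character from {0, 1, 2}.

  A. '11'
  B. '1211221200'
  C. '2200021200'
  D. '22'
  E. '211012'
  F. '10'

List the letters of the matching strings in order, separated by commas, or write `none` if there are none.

A → no match
B → no match
C → no match
D → no match
E → no match
F → no match

none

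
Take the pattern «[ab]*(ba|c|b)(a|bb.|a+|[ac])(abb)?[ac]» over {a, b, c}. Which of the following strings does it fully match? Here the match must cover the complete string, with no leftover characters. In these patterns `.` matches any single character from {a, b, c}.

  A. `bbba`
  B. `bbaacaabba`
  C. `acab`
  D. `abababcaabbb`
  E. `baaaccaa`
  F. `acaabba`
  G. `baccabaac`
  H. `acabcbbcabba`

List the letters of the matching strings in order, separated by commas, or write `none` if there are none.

B, F

A → no match
B → match
C → no match
D → no match
E → no match
F → match
G → no match
H → no match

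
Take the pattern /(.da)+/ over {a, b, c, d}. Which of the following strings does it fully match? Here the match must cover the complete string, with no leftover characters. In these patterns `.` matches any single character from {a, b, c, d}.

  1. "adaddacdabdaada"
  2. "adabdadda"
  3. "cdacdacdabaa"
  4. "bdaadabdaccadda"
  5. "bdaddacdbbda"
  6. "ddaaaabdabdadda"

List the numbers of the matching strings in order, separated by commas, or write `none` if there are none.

1, 2

1 → match
2 → match
3 → no match — must end with "da"
4 → no match
5 → no match
6 → no match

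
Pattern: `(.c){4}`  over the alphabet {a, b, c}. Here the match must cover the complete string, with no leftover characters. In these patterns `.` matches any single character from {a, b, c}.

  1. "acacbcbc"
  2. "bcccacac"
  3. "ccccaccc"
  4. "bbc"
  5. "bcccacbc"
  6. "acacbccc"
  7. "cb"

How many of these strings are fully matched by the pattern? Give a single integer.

1 → match
2 → match
3 → match
4 → no match
5 → match
6 → match
7 → no match — must end with "c"
Total matched: 5

5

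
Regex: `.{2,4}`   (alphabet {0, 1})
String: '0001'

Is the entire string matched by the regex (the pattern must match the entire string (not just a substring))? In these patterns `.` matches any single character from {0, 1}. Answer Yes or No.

Yes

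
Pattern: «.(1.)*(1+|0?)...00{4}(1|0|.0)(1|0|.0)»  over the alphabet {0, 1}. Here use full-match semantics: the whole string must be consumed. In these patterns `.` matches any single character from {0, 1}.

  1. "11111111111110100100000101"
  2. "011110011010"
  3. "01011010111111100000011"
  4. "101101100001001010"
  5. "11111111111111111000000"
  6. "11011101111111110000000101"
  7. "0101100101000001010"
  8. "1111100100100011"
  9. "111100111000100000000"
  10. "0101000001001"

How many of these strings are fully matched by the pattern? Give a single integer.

1 → no match
2 → no match
3 → no match
4 → no match
5 → no match
6 → match
7 → no match
8 → no match
9 → no match
10 → no match
Total matched: 1

1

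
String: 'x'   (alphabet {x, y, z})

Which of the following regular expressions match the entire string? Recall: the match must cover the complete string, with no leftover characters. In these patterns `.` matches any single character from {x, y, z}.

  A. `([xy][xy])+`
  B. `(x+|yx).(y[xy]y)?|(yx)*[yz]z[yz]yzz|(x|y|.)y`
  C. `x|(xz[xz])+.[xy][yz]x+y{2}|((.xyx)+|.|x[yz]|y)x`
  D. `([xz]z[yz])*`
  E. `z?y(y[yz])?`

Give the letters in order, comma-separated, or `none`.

A → no match
B → no match
C → match
D → no match
E → no match

C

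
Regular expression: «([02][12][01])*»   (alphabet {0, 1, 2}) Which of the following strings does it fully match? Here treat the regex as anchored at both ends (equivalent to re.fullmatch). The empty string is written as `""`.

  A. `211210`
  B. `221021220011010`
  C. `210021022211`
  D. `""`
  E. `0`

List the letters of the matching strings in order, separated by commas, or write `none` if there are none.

A, B, D

A → match
B → match
C → no match
D → match
E → no match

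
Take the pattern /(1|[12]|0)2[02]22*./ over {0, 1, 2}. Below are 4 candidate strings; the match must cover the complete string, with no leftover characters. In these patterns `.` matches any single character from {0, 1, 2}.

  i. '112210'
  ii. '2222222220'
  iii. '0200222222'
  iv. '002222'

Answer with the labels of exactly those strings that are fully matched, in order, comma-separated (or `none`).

i → no match
ii → match
iii → no match
iv → no match

ii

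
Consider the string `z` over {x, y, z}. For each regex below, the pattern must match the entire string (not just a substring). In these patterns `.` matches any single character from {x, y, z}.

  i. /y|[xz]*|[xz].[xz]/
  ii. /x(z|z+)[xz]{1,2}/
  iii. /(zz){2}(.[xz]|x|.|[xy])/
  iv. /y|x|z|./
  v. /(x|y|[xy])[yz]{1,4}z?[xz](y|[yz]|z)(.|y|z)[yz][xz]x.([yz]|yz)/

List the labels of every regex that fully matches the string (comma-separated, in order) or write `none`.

i → match
ii → no match — must start with `xz`
iii → no match — must start with `zz`
iv → match
v → no match

i, iv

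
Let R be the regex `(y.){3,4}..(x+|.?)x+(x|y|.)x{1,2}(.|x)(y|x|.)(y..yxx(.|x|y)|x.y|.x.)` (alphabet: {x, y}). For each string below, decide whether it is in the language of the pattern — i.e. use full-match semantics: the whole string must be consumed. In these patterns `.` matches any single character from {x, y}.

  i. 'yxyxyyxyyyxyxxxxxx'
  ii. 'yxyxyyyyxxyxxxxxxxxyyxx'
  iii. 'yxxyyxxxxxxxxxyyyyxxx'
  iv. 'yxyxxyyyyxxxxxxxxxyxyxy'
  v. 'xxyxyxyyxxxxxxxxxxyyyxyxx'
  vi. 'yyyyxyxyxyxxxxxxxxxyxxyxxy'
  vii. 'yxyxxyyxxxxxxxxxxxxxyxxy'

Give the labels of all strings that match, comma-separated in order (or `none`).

i → no match
ii → match
iii → no match
iv → no match
v → no match — must start with 'y'
vi → no match
vii → no match

ii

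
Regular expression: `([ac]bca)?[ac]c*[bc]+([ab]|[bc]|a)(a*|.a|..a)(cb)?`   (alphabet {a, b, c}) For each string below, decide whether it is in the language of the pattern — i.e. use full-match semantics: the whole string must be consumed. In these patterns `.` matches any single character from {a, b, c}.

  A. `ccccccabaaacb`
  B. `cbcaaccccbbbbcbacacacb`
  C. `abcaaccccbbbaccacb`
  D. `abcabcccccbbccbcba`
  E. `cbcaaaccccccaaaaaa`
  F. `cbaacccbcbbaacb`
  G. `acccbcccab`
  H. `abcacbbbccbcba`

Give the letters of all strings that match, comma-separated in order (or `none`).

C, H

A → no match
B → no match
C → match
D → no match
E → no match
F → no match
G → no match
H → match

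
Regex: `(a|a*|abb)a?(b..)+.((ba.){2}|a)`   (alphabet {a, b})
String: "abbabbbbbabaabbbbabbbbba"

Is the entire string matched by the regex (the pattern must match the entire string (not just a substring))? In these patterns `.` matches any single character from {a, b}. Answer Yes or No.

Yes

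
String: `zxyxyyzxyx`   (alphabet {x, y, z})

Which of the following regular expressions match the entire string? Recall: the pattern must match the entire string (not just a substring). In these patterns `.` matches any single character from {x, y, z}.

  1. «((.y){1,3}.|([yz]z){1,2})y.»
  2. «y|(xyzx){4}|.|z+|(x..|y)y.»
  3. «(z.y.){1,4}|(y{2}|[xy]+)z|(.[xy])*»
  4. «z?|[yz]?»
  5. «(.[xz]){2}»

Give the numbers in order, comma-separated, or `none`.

3

1 → no match
2 → no match
3 → match
4 → no match
5 → no match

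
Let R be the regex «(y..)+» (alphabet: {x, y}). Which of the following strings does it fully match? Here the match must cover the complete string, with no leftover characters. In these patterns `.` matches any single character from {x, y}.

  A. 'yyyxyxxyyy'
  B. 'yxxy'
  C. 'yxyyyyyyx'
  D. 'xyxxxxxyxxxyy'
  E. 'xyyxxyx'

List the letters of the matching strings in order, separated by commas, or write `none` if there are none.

A → no match
B → no match
C → match
D → no match — must start with 'y'
E → no match — must start with 'y'

C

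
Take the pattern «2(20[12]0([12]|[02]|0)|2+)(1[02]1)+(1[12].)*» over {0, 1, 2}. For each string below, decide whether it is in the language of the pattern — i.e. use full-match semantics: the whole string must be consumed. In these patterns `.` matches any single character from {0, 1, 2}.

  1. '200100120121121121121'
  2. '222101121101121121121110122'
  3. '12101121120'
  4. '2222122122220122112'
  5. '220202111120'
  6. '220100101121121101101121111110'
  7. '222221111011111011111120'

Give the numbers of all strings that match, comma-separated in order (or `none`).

1 → no match
2 → match
3 → no match — must start with '2'
4 → no match
5 → no match
6 → match
7 → no match

2, 6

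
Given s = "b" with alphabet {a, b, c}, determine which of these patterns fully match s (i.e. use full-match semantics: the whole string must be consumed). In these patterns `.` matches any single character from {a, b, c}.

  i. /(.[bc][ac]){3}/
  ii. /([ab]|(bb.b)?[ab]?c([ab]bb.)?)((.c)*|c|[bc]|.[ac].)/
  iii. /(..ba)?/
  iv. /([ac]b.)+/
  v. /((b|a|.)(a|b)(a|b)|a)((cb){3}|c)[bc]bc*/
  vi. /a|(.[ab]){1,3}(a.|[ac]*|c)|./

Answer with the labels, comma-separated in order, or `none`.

i → no match
ii → match
iii → no match
iv → no match
v → no match
vi → match

ii, vi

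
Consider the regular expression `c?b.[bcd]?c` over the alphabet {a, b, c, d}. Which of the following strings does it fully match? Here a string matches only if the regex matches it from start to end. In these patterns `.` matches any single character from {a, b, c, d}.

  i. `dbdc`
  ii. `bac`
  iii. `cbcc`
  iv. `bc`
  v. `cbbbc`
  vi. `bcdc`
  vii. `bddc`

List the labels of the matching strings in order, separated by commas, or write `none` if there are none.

i → no match
ii → match
iii → match
iv → no match
v → match
vi → match
vii → match

ii, iii, v, vi, vii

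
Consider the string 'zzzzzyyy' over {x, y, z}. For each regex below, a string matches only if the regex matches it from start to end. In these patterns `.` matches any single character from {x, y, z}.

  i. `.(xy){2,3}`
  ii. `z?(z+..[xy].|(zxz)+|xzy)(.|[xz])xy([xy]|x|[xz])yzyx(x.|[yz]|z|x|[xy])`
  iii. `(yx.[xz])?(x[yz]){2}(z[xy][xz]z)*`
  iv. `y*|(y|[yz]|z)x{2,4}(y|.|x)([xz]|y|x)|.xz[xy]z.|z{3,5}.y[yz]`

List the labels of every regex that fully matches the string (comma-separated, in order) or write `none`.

i → no match — must end with 'xy'
ii → no match
iii → no match
iv → match

iv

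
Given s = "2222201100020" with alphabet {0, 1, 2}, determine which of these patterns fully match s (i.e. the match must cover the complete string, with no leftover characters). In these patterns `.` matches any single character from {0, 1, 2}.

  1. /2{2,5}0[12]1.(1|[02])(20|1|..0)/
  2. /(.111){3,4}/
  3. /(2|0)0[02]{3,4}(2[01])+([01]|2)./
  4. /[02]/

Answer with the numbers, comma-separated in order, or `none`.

1

1 → match
2 → no match — must end with "111"
3 → no match
4 → no match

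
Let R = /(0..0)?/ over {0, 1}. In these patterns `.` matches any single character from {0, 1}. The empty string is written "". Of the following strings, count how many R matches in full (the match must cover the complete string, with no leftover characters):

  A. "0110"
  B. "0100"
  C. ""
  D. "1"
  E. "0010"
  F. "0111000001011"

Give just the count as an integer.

A → match
B → match
C → match
D → no match
E → match
F → no match
Total matched: 4

4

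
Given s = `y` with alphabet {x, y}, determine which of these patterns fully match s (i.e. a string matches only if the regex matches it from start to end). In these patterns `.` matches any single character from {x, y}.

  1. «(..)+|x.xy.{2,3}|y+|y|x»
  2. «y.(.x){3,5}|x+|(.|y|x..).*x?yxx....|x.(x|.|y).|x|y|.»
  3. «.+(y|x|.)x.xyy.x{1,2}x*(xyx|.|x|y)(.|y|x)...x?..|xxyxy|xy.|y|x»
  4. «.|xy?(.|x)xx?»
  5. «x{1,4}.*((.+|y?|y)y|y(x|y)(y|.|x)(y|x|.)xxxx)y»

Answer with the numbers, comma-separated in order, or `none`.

1 → match
2 → match
3 → match
4 → match
5 → no match — must start with `x`

1, 2, 3, 4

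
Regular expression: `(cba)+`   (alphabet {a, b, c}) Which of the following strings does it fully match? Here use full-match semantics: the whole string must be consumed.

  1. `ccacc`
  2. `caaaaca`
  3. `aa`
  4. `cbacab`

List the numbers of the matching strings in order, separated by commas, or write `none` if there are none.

1 → no match — must start with `cba`
2 → no match — must start with `cba`
3 → no match — must start with `cba`
4 → no match — must end with `cba`

none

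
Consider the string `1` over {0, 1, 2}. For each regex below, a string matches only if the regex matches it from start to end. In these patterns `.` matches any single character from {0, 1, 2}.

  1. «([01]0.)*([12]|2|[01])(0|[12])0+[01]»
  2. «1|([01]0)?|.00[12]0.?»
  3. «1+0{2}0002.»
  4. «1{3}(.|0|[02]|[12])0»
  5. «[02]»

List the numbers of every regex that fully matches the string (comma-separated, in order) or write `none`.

1 → no match
2 → match
3 → no match
4 → no match — must end with `0`
5 → no match

2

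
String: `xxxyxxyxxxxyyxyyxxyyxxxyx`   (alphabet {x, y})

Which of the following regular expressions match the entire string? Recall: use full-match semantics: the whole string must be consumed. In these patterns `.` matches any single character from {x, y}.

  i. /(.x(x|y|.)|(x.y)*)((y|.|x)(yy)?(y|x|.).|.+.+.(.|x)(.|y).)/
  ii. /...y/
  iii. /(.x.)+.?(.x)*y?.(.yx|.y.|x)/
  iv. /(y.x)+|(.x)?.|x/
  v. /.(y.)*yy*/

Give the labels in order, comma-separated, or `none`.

i → match
ii → no match — must end with `y`
iii → match
iv → no match
v → no match

i, iii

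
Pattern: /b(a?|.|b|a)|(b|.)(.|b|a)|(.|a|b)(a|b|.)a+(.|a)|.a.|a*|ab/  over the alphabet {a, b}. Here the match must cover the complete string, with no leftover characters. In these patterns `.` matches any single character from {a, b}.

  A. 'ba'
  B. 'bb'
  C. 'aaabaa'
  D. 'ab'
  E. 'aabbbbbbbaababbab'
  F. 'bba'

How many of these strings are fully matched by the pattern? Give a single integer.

3

A → match
B → match
C → no match
D → match
E → no match
F → no match
Total matched: 3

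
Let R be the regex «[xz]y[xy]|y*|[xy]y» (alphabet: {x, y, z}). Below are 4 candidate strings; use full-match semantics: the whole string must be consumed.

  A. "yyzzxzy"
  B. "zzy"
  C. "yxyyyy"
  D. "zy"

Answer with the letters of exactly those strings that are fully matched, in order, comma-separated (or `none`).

none

A → no match
B → no match
C → no match
D → no match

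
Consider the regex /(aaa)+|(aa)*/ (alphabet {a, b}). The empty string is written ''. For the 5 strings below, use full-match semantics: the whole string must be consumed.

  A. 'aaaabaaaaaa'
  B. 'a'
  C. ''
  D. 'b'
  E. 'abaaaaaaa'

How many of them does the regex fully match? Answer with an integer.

A. 'aaaabaaaaaa' → no match
B. 'a' → no match
C. '' → match
D. 'b' → no match
E. 'abaaaaaaa' → no match
Total matched: 1

1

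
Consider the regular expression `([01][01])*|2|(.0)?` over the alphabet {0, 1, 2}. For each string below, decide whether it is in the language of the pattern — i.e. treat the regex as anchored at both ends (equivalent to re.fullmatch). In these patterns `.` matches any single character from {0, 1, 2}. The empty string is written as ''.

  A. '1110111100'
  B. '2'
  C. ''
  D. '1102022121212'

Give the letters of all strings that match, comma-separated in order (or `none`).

A, B, C

A → match
B → match
C → match
D → no match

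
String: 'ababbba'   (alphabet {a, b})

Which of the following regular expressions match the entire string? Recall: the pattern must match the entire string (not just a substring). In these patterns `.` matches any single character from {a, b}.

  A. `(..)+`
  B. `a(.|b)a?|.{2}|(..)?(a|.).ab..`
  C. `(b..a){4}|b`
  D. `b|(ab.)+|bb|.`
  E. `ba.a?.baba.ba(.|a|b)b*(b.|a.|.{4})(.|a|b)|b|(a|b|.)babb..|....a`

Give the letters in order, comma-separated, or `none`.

A → no match
B → no match
C → no match — must start with 'b'
D → no match
E → match

E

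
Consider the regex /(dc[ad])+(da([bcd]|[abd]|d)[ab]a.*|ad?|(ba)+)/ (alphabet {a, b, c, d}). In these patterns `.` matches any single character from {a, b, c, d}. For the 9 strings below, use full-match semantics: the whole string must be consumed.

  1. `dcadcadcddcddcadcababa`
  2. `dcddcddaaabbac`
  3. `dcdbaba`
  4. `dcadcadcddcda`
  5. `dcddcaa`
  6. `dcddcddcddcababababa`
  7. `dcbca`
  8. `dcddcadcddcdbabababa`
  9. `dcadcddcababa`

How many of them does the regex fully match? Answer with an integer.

1 → match
2 → no match
3. `dcdbaba` → match
4 → match
5. `dcddcaa` → match
6 → match
7. `dcbca` → no match
8 → match
9 → match
Total matched: 7

7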